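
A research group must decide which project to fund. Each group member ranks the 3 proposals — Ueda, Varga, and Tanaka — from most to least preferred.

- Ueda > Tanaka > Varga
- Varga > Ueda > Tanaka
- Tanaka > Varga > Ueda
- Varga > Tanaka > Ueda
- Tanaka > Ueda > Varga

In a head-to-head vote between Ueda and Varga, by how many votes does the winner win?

Ballots ranking Ueda above Varga: 2.
Ballots ranking Varga above Ueda: 3.
Varga wins 3–2, a margin of 1.

1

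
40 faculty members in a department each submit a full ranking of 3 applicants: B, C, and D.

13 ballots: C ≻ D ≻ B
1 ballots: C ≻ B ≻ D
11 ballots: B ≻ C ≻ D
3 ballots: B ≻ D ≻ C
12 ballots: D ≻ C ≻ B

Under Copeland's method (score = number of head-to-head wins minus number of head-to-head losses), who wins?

C

Pairwise results:
  B vs C: C wins 26–14.
  B vs D: D wins 25–15.
  C vs D: C wins 25–15.
Copeland scores (wins − losses):
  B: 0 − 2 = -2
  C: 2 − 0 = 2
  D: 1 − 1 = 0
C has the best Copeland score.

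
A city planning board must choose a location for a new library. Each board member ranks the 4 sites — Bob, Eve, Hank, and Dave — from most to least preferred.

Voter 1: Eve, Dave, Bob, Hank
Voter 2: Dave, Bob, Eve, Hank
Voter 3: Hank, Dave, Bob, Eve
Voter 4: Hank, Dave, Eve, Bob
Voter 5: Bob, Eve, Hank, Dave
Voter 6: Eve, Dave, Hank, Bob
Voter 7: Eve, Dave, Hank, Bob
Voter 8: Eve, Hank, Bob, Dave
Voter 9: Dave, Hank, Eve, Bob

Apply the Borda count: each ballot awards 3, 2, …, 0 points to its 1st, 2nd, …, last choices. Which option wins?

Borda scores:
  Bob: 1 + 2 + 1 + 0 + 3 + 0 + 0 + 1 + 0 = 8
  Eve: 3 + 1 + 0 + 1 + 2 + 3 + 3 + 3 + 1 = 17
  Hank: 0 + 0 + 3 + 3 + 1 + 1 + 1 + 2 + 2 = 13
  Dave: 2 + 3 + 2 + 2 + 0 + 2 + 2 + 0 + 3 = 16
Eve has the highest total.

Eve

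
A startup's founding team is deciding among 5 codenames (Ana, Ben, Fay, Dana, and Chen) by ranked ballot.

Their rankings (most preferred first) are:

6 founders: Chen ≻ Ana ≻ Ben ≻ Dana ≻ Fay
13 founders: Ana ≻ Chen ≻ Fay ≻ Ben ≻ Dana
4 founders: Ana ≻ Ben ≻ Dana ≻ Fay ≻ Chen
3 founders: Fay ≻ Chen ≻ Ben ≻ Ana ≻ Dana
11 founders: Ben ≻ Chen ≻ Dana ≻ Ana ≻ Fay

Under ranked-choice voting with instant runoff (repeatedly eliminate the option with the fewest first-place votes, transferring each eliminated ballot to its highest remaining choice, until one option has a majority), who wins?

Round 1: Ana 17, Ben 11, Chen 6, Fay 3, Dana 0. Dana has the fewest and is eliminated.
Round 2: Ana 17, Ben 11, Chen 6, Fay 3. Fay has the fewest and is eliminated.
Round 3: Ana 17, Ben 11, Chen 9. Chen has the fewest and is eliminated.
Round 4: Ana 23, Ben 14. Ana has a majority.

Ana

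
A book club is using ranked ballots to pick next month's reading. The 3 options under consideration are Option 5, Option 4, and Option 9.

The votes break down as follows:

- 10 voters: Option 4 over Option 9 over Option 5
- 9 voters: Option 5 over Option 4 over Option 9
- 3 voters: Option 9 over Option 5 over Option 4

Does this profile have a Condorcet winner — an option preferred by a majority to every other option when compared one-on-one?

Head-to-head results (22 voters total):
Option 5 vs Option 4: Option 5 wins 12–10.
Option 5 vs Option 9: Option 9 wins 13–9.
Option 4 vs Option 9: Option 4 wins 19–3.
No candidate beats all others: Option 5 beats Option 4 beats Option 9 beats Option 5, a majority cycle.

No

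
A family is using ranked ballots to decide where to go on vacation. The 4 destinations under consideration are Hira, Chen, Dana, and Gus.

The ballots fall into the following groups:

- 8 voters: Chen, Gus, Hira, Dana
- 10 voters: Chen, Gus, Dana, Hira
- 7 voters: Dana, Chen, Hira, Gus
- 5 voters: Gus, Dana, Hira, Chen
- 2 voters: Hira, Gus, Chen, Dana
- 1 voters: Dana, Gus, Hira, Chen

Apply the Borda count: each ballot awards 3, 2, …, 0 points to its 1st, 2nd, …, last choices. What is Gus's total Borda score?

57

Borda scores:
  Hira: 8·1 + 10·0 + 7·1 + 5·1 + 2·3 + 1 = 27
  Chen: 8·3 + 10·3 + 7·2 + 5·0 + 2·1 + 0 = 70
  Dana: 8·0 + 10·1 + 7·3 + 5·2 + 2·0 + 3 = 44
  Gus: 8·2 + 10·2 + 7·0 + 5·3 + 2·2 + 2 = 57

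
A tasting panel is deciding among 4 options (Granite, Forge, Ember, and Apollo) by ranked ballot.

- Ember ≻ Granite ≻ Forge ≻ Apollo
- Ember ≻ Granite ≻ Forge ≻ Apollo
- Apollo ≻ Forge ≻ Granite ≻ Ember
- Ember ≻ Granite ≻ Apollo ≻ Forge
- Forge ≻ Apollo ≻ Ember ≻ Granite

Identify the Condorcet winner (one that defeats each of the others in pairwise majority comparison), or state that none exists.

Ember

Head-to-head results (5 voters total):
Granite vs Forge: Granite wins 3–2.
Granite vs Ember: Ember wins 4–1.
Granite vs Apollo: Granite wins 3–2.
Forge vs Ember: Ember wins 3–2.
Forge vs Apollo: Forge wins 3–2.
Ember vs Apollo: Ember wins 3–2.
Ember beats each rival — Granite (4–1), Forge (3–2), Apollo (3–2) — so Ember is the Condorcet winner.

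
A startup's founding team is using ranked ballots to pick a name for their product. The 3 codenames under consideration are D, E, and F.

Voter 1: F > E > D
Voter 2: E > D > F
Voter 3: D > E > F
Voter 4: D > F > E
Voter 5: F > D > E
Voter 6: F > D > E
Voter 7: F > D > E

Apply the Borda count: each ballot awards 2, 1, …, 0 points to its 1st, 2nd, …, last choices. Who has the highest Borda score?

Borda scores:
  D: 0 + 1 + 2 + 2 + 1 + 1 + 1 = 8
  E: 1 + 2 + 1 + 0 + 0 + 0 + 0 = 4
  F: 2 + 0 + 0 + 1 + 2 + 2 + 2 = 9
F has the highest total.

F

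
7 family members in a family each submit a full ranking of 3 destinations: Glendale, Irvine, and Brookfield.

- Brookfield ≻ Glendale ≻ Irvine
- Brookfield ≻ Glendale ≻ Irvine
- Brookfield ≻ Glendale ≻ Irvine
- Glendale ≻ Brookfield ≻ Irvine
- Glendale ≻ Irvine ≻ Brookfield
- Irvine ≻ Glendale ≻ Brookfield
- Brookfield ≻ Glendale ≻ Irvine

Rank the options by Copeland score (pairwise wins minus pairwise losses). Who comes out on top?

Brookfield

Pairwise results:
  Glendale vs Irvine: Glendale wins 6–1.
  Glendale vs Brookfield: Brookfield wins 4–3.
  Irvine vs Brookfield: Brookfield wins 5–2.
Copeland scores (wins − losses):
  Glendale: 1 − 1 = 0
  Irvine: 0 − 2 = -2
  Brookfield: 2 − 0 = 2
Brookfield has the best Copeland score.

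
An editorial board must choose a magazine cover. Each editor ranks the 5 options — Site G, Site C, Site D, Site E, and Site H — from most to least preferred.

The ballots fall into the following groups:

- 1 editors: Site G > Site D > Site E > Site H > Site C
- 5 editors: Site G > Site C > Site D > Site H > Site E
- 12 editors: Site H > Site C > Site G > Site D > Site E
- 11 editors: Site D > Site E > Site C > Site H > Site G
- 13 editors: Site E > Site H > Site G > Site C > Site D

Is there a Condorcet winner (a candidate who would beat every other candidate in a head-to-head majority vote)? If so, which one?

Head-to-head results (42 voters total):
Site G vs Site C: Site C wins 23–19.
Site G vs Site D: Site G wins 31–11.
Site G vs Site E: Site E wins 24–18.
Site G vs Site H: Site H wins 36–6.
Site C vs Site D: Site C wins 30–12.
Site C vs Site E: Site E wins 25–17.
Site C vs Site H: Site H wins 26–16.
Site D vs Site E: Site D wins 29–13.
Site D vs Site H: Site H wins 25–17.
Site E vs Site H: Site E wins 25–17.
No candidate beats all others: Site G beats Site D beats Site E beats Site G, a majority cycle.

No Condorcet winner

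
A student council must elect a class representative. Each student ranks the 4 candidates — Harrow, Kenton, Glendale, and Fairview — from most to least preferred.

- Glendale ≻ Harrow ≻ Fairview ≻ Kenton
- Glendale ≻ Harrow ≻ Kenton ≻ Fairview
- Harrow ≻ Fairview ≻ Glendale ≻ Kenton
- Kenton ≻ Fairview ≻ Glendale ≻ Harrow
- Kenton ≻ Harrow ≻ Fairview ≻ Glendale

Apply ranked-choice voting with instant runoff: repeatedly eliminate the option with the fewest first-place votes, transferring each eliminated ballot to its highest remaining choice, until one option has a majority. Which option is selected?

Glendale

Round 1: Kenton 2, Glendale 2, Harrow 1, Fairview 0. Fairview has the fewest and is eliminated.
Round 2: Kenton 2, Glendale 2, Harrow 1. Harrow has the fewest and is eliminated.
Round 3: Glendale 3, Kenton 2. Glendale has a majority.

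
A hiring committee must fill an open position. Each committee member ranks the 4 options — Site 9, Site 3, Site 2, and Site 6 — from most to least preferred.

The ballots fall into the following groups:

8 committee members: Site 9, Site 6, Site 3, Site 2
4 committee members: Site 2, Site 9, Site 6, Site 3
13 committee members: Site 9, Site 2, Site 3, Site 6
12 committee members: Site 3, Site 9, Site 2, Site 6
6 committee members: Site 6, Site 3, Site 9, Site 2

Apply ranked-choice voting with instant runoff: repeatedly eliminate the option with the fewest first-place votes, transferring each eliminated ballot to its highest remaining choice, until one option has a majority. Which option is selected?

Round 1: Site 9 21, Site 3 12, Site 6 6, Site 2 4. Site 2 has the fewest and is eliminated.
Round 2: Site 9 25, Site 3 12, Site 6 6. Site 9 has a majority.

Site 9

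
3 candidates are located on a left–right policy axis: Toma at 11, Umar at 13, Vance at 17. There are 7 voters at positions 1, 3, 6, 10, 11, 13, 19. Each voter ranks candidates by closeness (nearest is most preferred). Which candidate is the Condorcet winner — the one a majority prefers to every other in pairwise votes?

With single-peaked preferences on a line, the Condorcet winner is the candidate closest to the median voter.
The median voter (position 10) is closest to Toma at 11.
Check: Toma vs Vance — voters closer to Toma: 6 of 7.

Toma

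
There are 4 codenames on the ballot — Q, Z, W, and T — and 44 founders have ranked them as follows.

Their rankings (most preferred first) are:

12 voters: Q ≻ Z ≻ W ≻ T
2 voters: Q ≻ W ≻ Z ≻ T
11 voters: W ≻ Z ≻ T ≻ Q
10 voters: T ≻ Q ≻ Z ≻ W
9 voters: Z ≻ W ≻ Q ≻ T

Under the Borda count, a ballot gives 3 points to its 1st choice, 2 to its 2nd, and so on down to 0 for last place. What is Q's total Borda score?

Borda scores:
  Q: 12·3 + 2·3 + 11·0 + 10·2 + 9·1 = 71
  Z: 12·2 + 2·1 + 11·2 + 10·1 + 9·3 = 85
  W: 12·1 + 2·2 + 11·3 + 10·0 + 9·2 = 67
  T: 12·0 + 2·0 + 11·1 + 10·3 + 9·0 = 41

71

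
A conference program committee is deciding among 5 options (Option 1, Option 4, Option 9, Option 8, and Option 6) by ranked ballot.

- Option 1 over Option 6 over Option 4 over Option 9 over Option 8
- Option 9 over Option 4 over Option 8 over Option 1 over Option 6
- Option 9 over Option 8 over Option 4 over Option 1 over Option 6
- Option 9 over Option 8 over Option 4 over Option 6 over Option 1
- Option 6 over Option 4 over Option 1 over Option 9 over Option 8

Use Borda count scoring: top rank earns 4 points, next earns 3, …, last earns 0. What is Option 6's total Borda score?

Borda scores:
  Option 1: 4 + 1 + 1 + 0 + 2 = 8
  Option 4: 2 + 3 + 2 + 2 + 3 = 12
  Option 9: 1 + 4 + 4 + 4 + 1 = 14
  Option 8: 0 + 2 + 3 + 3 + 0 = 8
  Option 6: 3 + 0 + 0 + 1 + 4 = 8

8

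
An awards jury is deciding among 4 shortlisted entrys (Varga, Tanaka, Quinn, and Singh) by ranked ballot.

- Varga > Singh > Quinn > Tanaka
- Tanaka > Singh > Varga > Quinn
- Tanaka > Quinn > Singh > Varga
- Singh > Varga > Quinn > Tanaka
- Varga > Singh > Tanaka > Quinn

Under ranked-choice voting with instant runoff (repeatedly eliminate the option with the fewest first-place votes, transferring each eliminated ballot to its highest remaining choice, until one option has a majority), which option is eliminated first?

Quinn

Round 1: Varga 2, Tanaka 2, Singh 1, Quinn 0. Quinn has the fewest and is eliminated.
Round 2: Varga 2, Tanaka 2, Singh 1. Singh has the fewest and is eliminated.
Round 3: Varga 3, Tanaka 2. Varga has a majority.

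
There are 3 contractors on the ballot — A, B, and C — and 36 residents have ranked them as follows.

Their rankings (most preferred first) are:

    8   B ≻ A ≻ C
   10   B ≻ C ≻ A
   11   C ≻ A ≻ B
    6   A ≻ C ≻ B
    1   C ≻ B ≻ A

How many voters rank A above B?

Ballots ranking A above B: 11+6 = 17.
Ballots ranking B above A: 8+10+1 = 19.
So 17 of 36 voters prefer A to B.

17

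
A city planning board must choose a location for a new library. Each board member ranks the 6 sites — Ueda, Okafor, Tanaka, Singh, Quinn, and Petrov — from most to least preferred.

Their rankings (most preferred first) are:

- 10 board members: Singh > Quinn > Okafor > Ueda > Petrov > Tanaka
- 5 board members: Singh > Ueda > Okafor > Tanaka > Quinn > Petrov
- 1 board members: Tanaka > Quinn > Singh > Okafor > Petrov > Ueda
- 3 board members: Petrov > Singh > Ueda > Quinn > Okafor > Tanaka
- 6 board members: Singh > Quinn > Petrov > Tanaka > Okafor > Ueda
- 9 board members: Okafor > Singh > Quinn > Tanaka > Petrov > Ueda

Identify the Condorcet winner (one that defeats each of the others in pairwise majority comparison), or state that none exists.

Singh

Head-to-head results (34 voters total):
Ueda vs Okafor: Okafor wins 26–8.
Ueda vs Tanaka: Ueda wins 18–16.
Ueda vs Singh: Singh wins 34–0.
Ueda vs Quinn: Quinn wins 26–8.
Ueda vs Petrov: Petrov wins 19–15.
Okafor vs Tanaka: Okafor wins 27–7.
Okafor vs Singh: Singh wins 25–9.
Okafor vs Quinn: Quinn wins 20–14.
Okafor vs Petrov: Okafor wins 25–9.
Tanaka vs Singh: Singh wins 33–1.
Tanaka vs Quinn: Quinn wins 28–6.
Tanaka vs Petrov: Petrov wins 19–15.
Singh vs Quinn: Singh wins 33–1.
Singh vs Petrov: Singh wins 31–3.
Quinn vs Petrov: Quinn wins 31–3.
Singh beats each rival — Ueda (34–0), Okafor (25–9), Tanaka (33–1), Quinn (33–1), Petrov (31–3) — so Singh is the Condorcet winner.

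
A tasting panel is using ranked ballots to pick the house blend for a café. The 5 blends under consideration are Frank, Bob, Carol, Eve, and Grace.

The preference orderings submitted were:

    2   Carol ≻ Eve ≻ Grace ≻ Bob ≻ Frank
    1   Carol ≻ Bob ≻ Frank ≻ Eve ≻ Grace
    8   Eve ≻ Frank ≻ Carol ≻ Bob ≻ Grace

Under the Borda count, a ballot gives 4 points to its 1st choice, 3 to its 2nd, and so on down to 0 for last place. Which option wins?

Borda scores:
  Frank: 2·0 + 2 + 8·3 = 26
  Bob: 2·1 + 3 + 8·1 = 13
  Carol: 2·4 + 4 + 8·2 = 28
  Eve: 2·3 + 1 + 8·4 = 39
  Grace: 2·2 + 0 + 8·0 = 4
Eve has the highest total.

Eve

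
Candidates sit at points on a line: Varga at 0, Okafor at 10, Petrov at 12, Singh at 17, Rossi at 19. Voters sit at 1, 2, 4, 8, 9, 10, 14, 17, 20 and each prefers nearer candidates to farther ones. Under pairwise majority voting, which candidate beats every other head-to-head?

Okafor

With single-peaked preferences on a line, the Condorcet winner is the candidate closest to the median voter.
The median voter (position 9) is closest to Okafor at 10.
Check: Okafor vs Varga — voters closer to Okafor: 6 of 9.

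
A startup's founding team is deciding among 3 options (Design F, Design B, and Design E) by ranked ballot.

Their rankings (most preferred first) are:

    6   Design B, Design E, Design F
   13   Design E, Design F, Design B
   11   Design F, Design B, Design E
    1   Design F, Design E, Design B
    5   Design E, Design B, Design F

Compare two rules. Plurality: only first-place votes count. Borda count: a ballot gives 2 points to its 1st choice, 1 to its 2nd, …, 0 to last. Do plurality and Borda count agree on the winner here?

Plurality first-place counts: Design F 12, Design B 6, Design E 18 → Design E.
Borda totals: Design F 37, Design B 28, Design E 43 → Design E.
The two rules agree on Design E.

Yes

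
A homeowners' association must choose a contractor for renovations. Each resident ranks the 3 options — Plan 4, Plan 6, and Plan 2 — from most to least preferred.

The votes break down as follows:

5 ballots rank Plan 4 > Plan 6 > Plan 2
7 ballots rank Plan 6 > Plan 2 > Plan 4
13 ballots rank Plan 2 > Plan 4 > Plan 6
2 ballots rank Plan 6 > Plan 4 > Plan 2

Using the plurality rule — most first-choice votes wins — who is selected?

First-place vote totals:
  Plan 4: 5
  Plan 6: 9
  Plan 2: 13
Plan 2 has the most first-place votes.

Plan 2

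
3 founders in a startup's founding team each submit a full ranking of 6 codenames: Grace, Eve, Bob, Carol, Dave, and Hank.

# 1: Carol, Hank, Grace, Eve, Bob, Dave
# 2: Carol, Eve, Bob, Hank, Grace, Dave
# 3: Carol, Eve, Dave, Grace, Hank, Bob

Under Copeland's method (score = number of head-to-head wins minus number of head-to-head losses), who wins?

Carol

Pairwise results:
  Grace vs Eve: Eve wins 2–1.
  Grace vs Bob: Grace wins 2–1.
  Grace vs Carol: Carol wins 3–0.
  Grace vs Dave: Grace wins 2–1.
  Grace vs Hank: Hank wins 2–1.
  Eve vs Bob: Eve wins 3–0.
  Eve vs Carol: Carol wins 3–0.
  Eve vs Dave: Eve wins 3–0.
  Eve vs Hank: Eve wins 2–1.
  Bob vs Carol: Carol wins 3–0.
  Bob vs Dave: Bob wins 2–1.
  Bob vs Hank: Hank wins 2–1.
  Carol vs Dave: Carol wins 3–0.
  Carol vs Hank: Carol wins 3–0.
  Dave vs Hank: Hank wins 2–1.
Copeland scores (wins − losses):
  Grace: 2 − 3 = -1
  Eve: 4 − 1 = 3
  Bob: 1 − 4 = -3
  Carol: 5 − 0 = 5
  Dave: 0 − 5 = -5
  Hank: 3 − 2 = 1
Carol has the best Copeland score.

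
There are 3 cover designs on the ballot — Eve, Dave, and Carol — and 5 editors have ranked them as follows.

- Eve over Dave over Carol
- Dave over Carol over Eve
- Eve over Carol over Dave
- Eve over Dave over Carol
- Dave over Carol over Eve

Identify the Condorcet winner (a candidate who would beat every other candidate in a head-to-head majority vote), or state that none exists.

Head-to-head results (5 voters total):
Eve vs Dave: Eve wins 3–2.
Eve vs Carol: Eve wins 3–2.
Dave vs Carol: Dave wins 4–1.
Eve beats each rival — Dave (3–2), Carol (3–2) — so Eve is the Condorcet winner.

Eve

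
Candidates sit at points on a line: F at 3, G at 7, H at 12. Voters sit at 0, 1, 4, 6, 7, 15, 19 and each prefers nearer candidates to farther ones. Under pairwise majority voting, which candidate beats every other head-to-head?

With single-peaked preferences on a line, the Condorcet winner is the candidate closest to the median voter.
The median voter (position 6) is closest to G at 7.
Check: G vs F — voters closer to G: 4 of 7.

G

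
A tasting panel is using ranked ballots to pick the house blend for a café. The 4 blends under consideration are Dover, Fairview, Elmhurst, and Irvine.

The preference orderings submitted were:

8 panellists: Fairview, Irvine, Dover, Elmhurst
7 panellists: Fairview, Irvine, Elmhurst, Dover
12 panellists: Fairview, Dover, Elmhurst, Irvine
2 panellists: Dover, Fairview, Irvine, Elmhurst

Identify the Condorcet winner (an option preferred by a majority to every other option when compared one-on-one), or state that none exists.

Head-to-head results (29 voters total):
Dover vs Fairview: Fairview wins 27–2.
Dover vs Elmhurst: Dover wins 22–7.
Dover vs Irvine: Irvine wins 15–14.
Fairview vs Elmhurst: Fairview wins 29–0.
Fairview vs Irvine: Fairview wins 29–0.
Elmhurst vs Irvine: Irvine wins 17–12.
Fairview beats each rival — Dover (27–2), Elmhurst (29–0), Irvine (29–0) — so Fairview is the Condorcet winner.

Fairview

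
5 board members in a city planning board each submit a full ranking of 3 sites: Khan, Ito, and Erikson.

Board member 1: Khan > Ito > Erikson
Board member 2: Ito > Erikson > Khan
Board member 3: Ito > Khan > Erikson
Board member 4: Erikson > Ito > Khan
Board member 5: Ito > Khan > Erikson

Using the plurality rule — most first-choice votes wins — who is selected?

Ito

First-place vote totals:
  Khan: 1
  Ito: 3
  Erikson: 1
Ito has the most first-place votes.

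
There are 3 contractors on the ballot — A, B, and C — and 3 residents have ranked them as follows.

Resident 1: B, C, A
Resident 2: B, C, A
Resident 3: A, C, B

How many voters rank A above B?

1

Ballots ranking A above B: 1.
Ballots ranking B above A: 2.
So 1 of 3 voters prefer A to B.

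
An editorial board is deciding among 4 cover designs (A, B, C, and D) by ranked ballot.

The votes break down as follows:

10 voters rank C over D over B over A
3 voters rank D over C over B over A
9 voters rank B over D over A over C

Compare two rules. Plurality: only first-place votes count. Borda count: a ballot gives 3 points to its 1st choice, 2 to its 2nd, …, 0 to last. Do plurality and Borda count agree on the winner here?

Plurality first-place counts: A 0, B 9, C 10, D 3 → C.
Borda totals: A 9, B 40, C 36, D 47 → D.
The two rules disagree: plurality picks C, Borda picks D.

No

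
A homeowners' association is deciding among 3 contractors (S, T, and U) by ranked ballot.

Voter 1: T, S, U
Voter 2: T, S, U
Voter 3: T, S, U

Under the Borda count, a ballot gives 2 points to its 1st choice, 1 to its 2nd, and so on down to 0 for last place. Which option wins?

Borda scores:
  S: 1 + 1 + 1 = 3
  T: 2 + 2 + 2 = 6
  U: 0 + 0 + 0 = 0
T has the highest total.

T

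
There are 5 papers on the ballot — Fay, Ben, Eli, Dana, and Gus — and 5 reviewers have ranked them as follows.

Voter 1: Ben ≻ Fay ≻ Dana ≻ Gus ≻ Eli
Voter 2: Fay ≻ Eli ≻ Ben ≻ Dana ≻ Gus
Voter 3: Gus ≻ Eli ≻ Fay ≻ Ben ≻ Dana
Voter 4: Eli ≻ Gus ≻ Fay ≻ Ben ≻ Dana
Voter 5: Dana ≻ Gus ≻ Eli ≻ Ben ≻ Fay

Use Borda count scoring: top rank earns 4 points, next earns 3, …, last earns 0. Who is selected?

Borda scores:
  Fay: 3 + 4 + 2 + 2 + 0 = 11
  Ben: 4 + 2 + 1 + 1 + 1 = 9
  Eli: 0 + 3 + 3 + 4 + 2 = 12
  Dana: 2 + 1 + 0 + 0 + 4 = 7
  Gus: 1 + 0 + 4 + 3 + 3 = 11
Eli has the highest total.

Eli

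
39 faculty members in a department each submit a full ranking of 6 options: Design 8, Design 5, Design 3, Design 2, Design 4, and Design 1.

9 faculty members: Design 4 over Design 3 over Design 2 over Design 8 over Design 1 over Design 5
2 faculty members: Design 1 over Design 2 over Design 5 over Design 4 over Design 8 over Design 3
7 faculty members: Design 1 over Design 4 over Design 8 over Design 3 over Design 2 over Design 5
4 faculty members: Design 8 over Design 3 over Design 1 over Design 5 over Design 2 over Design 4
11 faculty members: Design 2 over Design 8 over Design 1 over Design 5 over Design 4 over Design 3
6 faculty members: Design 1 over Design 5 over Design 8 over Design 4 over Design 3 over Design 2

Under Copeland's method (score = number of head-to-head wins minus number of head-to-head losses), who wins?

Pairwise results:
  Design 8 vs Design 5: Design 8 wins 31–8.
  Design 8 vs Design 3: Design 8 wins 30–9.
  Design 8 vs Design 2: Design 2 wins 22–17.
  Design 8 vs Design 4: Design 8 wins 21–18.
  Design 8 vs Design 1: Design 8 wins 24–15.
  Design 5 vs Design 3: Design 3 wins 20–19.
  Design 5 vs Design 2: Design 2 wins 29–10.
  Design 5 vs Design 4: Design 5 wins 23–16.
  Design 5 vs Design 1: Design 1 wins 39–0.
  Design 3 vs Design 2: Design 3 wins 26–13.
  Design 3 vs Design 4: Design 4 wins 35–4.
  Design 3 vs Design 1: Design 1 wins 26–13.
  Design 2 vs Design 4: Design 4 wins 22–17.
  Design 2 vs Design 1: Design 2 wins 20–19.
  Design 4 vs Design 1: Design 1 wins 30–9.
Copeland scores (wins − losses):
  Design 8: 4 − 1 = 3
  Design 5: 1 − 4 = -3
  Design 3: 2 − 3 = -1
  Design 2: 3 − 2 = 1
  Design 4: 2 − 3 = -1
  Design 1: 3 − 2 = 1
Design 8 has the best Copeland score.

Design 8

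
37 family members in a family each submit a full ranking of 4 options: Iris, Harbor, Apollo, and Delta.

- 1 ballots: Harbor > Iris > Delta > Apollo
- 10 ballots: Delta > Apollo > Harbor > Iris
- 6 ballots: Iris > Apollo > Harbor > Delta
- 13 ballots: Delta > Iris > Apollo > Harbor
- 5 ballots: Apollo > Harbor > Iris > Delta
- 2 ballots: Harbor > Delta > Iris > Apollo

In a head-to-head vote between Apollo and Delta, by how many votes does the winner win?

Ballots ranking Apollo above Delta: 6+5 = 11.
Ballots ranking Delta above Apollo: 1+10+13+2 = 26.
Delta wins 26–11, a margin of 15.

15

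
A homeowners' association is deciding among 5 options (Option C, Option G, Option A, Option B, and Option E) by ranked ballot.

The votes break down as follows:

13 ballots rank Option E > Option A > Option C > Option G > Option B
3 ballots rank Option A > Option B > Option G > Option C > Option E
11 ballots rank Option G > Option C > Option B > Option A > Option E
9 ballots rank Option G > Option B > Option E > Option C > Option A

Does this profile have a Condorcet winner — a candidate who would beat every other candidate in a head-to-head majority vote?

Yes

Head-to-head results (36 voters total):
Option C vs Option G: Option G wins 23–13.
Option C vs Option A: Option C wins 20–16.
Option C vs Option B: Option C wins 24–12.
Option C vs Option E: Option E wins 22–14.
Option G vs Option A: Option G wins 20–16.
Option G vs Option B: Option G wins 33–3.
Option G vs Option E: Option G wins 23–13.
Option A vs Option B: Option B wins 20–16.
Option A vs Option E: Option E wins 22–14.
Option B vs Option E: Option B wins 23–13.
Option G beats each rival — Option C (23–13), Option A (20–16), Option B (33–3), Option E (23–13) — so Option G is the Condorcet winner.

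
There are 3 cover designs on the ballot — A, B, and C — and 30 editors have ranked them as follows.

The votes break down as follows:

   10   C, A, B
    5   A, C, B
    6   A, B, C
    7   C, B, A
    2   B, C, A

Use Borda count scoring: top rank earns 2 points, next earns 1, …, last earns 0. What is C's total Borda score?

41

Borda scores:
  A: 10·1 + 5·2 + 6·2 + 7·0 + 2·0 = 32
  B: 10·0 + 5·0 + 6·1 + 7·1 + 2·2 = 17
  C: 10·2 + 5·1 + 6·0 + 7·2 + 2·1 = 41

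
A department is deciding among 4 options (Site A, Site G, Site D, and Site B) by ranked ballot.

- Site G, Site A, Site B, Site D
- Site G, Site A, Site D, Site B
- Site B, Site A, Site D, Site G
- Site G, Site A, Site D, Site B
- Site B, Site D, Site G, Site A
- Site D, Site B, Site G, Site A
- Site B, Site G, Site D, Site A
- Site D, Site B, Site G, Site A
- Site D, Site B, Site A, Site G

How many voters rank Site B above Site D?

4

Ballots ranking Site B above Site D: 4.
Ballots ranking Site D above Site B: 5.
So 4 of 9 voters prefer Site B to Site D.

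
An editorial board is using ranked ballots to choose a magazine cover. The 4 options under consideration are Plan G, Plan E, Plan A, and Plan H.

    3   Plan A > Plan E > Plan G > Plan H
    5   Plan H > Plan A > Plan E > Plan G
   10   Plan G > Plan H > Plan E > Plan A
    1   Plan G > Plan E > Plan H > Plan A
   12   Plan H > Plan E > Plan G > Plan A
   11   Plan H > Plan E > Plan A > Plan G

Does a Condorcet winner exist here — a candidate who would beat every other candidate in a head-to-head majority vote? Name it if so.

Head-to-head results (42 voters total):
Plan G vs Plan E: Plan E wins 31–11.
Plan G vs Plan A: Plan G wins 23–19.
Plan G vs Plan H: Plan H wins 28–14.
Plan E vs Plan A: Plan E wins 34–8.
Plan E vs Plan H: Plan H wins 38–4.
Plan A vs Plan H: Plan H wins 39–3.
Plan H beats each rival — Plan G (28–14), Plan E (38–4), Plan A (39–3) — so Plan H is the Condorcet winner.

Plan H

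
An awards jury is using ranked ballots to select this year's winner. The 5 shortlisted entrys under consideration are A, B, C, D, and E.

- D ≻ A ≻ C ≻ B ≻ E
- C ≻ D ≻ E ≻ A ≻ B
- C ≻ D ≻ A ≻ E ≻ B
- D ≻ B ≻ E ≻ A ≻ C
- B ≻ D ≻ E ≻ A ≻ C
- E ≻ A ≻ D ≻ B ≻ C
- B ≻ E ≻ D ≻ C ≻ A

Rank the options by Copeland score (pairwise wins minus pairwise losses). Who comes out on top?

Pairwise results:
  A vs B: A wins 4–3.
  A vs C: A wins 4–3.
  A vs D: D wins 6–1.
  A vs E: E wins 5–2.
  B vs C: B wins 4–3.
  B vs D: D wins 5–2.
  B vs E: B wins 4–3.
  C vs D: D wins 5–2.
  C vs E: E wins 4–3.
  D vs E: D wins 5–2.
Copeland scores (wins − losses):
  A: 2 − 2 = 0
  B: 2 − 2 = 0
  C: 0 − 4 = -4
  D: 4 − 0 = 4
  E: 2 − 2 = 0
D has the best Copeland score.

D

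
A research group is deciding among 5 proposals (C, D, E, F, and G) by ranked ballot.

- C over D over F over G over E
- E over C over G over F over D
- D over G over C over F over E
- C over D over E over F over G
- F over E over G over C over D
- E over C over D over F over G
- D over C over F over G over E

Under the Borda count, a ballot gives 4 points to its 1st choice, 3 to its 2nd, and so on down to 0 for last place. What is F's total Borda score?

12

Borda scores:
  C: 4 + 3 + 2 + 4 + 1 + 3 + 3 = 20
  D: 3 + 0 + 4 + 3 + 0 + 2 + 4 = 16
  E: 0 + 4 + 0 + 2 + 3 + 4 + 0 = 13
  F: 2 + 1 + 1 + 1 + 4 + 1 + 2 = 12
  G: 1 + 2 + 3 + 0 + 2 + 0 + 1 = 9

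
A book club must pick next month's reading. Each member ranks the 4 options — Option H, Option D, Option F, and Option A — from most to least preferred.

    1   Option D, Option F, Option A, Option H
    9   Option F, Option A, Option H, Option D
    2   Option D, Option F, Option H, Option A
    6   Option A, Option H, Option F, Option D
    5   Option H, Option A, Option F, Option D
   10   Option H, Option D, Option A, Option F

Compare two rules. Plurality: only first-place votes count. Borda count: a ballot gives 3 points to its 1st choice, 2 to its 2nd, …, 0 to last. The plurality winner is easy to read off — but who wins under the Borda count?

Option H

Plurality first-place counts: Option H 15, Option D 3, Option F 9, Option A 6 → Option H.
Borda totals: Option H 68, Option D 29, Option F 44, Option A 57 → Option H.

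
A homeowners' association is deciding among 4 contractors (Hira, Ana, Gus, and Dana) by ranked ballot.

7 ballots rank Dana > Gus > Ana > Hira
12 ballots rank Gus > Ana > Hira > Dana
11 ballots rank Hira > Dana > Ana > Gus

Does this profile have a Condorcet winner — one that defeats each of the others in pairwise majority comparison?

No

Head-to-head results (30 voters total):
Hira vs Ana: Ana wins 19–11.
Hira vs Gus: Gus wins 19–11.
Hira vs Dana: Hira wins 23–7.
Ana vs Gus: Gus wins 19–11.
Ana vs Dana: Dana wins 18–12.
Gus vs Dana: Dana wins 18–12.
No candidate beats all others: Hira beats Dana beats Ana beats Hira, a majority cycle.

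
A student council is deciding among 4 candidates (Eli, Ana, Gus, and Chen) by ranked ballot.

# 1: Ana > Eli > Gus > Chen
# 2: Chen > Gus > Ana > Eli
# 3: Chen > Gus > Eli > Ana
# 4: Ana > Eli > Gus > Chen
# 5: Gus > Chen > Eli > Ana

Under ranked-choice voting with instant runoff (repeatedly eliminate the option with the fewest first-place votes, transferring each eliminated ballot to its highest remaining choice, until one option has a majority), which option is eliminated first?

Round 1: Ana 2, Chen 2, Gus 1, Eli 0. Eli has the fewest and is eliminated.
Round 2: Ana 2, Chen 2, Gus 1. Gus has the fewest and is eliminated.
Round 3: Chen 3, Ana 2. Chen has a majority.

Eli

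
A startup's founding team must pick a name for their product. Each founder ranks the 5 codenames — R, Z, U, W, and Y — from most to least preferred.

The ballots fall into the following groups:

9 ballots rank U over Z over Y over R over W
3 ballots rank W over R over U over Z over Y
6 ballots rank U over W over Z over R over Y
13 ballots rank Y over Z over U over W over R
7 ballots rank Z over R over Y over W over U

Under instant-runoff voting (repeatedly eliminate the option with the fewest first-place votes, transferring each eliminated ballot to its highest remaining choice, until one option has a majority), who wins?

Round 1: U 15, Y 13, Z 7, W 3, R 0. R has the fewest and is eliminated.
Round 2: U 15, Y 13, Z 7, W 3. W has the fewest and is eliminated.
Round 3: U 18, Y 13, Z 7. Z has the fewest and is eliminated.
Round 4: Y 20, U 18. Y has a majority.

Y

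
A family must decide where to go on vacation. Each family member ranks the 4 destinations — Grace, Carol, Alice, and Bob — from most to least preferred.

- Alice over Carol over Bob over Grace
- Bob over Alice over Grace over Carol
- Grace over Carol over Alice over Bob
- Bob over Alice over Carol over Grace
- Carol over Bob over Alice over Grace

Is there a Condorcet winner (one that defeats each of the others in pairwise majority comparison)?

Head-to-head results (5 voters total):
Grace vs Carol: Carol wins 3–2.
Grace vs Alice: Alice wins 4–1.
Grace vs Bob: Bob wins 4–1.
Carol vs Alice: Alice wins 3–2.
Carol vs Bob: Carol wins 3–2.
Alice vs Bob: Bob wins 3–2.
No candidate beats all others: Carol beats Bob beats Alice beats Carol, a majority cycle.

No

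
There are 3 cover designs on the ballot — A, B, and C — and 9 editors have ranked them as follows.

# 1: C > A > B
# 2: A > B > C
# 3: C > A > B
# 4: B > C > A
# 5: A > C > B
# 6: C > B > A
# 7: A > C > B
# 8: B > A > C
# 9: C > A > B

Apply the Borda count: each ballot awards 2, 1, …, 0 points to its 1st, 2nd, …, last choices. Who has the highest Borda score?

C

Borda scores:
  A: 1 + 2 + 1 + 0 + 2 + 0 + 2 + 1 + 1 = 10
  B: 0 + 1 + 0 + 2 + 0 + 1 + 0 + 2 + 0 = 6
  C: 2 + 0 + 2 + 1 + 1 + 2 + 1 + 0 + 2 = 11
C has the highest total.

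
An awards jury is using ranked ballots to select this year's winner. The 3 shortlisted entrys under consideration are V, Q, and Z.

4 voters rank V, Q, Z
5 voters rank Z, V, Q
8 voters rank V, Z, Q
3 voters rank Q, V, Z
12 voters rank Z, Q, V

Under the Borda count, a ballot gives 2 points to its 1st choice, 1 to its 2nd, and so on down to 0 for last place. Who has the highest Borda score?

Z

Borda scores:
  V: 4·2 + 5·1 + 8·2 + 3·1 + 12·0 = 32
  Q: 4·1 + 5·0 + 8·0 + 3·2 + 12·1 = 22
  Z: 4·0 + 5·2 + 8·1 + 3·0 + 12·2 = 42
Z has the highest total.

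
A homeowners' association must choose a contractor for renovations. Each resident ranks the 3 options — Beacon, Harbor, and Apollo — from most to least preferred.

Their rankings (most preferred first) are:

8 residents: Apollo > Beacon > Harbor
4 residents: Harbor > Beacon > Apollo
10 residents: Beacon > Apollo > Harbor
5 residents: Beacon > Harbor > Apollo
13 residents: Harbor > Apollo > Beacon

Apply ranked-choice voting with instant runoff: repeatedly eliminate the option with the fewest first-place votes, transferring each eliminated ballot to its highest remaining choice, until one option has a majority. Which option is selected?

Round 1: Harbor 17, Beacon 15, Apollo 8. Apollo has the fewest and is eliminated.
Round 2: Beacon 23, Harbor 17. Beacon has a majority.

Beacon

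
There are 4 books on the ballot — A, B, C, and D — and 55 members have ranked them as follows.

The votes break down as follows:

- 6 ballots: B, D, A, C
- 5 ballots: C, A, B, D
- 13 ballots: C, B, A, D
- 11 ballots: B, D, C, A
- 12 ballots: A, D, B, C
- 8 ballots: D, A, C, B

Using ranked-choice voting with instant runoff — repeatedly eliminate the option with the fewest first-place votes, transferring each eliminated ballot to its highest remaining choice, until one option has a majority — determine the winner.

C

Round 1: C 18, B 17, A 12, D 8. D has the fewest and is eliminated.
Round 2: A 20, C 18, B 17. B has the fewest and is eliminated.
Round 3: C 29, A 26. C has a majority.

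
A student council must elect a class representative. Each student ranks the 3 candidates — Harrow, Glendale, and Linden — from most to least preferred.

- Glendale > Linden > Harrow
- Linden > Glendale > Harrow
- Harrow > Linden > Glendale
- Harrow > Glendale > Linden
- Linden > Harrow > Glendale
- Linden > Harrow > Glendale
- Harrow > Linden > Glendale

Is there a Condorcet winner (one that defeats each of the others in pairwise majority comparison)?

Head-to-head results (7 voters total):
Harrow vs Glendale: Harrow wins 5–2.
Harrow vs Linden: Linden wins 4–3.
Glendale vs Linden: Linden wins 5–2.
Linden beats each rival — Harrow (4–3), Glendale (5–2) — so Linden is the Condorcet winner.

Yes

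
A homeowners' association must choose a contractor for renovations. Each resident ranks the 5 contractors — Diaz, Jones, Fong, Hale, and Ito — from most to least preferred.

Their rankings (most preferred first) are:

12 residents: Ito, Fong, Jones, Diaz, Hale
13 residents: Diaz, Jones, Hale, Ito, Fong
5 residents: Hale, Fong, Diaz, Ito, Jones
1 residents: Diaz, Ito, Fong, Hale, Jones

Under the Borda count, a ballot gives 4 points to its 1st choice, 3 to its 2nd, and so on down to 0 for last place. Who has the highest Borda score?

Diaz

Borda scores:
  Diaz: 12·1 + 13·4 + 5·2 + 4 = 78
  Jones: 12·2 + 13·3 + 5·0 + 0 = 63
  Fong: 12·3 + 13·0 + 5·3 + 2 = 53
  Hale: 12·0 + 13·2 + 5·4 + 1 = 47
  Ito: 12·4 + 13·1 + 5·1 + 3 = 69
Diaz has the highest total.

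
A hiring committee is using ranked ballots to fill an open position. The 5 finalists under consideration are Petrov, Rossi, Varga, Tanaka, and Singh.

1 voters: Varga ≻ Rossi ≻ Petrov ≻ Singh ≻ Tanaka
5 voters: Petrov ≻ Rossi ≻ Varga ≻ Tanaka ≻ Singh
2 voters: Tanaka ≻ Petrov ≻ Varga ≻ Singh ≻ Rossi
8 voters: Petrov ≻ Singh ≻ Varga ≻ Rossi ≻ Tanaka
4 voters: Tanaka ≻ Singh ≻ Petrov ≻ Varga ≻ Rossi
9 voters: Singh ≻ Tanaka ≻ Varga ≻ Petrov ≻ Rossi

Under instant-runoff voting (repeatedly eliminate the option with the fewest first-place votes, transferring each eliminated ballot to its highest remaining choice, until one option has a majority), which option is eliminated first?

Rossi

Round 1: Petrov 13, Singh 9, Tanaka 6, Varga 1, Rossi 0. Rossi has the fewest and is eliminated.
Round 2: Petrov 13, Singh 9, Tanaka 6, Varga 1. Varga has the fewest and is eliminated.
Round 3: Petrov 14, Singh 9, Tanaka 6. Tanaka has the fewest and is eliminated.
Round 4: Petrov 16, Singh 13. Petrov has a majority.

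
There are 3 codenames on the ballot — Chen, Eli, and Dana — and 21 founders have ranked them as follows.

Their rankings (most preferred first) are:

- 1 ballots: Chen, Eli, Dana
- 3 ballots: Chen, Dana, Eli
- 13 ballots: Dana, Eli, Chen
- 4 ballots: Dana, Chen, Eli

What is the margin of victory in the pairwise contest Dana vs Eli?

19

Ballots ranking Dana above Eli: 3+13+4 = 20.
Ballots ranking Eli above Dana: 1.
Dana wins 20–1, a margin of 19.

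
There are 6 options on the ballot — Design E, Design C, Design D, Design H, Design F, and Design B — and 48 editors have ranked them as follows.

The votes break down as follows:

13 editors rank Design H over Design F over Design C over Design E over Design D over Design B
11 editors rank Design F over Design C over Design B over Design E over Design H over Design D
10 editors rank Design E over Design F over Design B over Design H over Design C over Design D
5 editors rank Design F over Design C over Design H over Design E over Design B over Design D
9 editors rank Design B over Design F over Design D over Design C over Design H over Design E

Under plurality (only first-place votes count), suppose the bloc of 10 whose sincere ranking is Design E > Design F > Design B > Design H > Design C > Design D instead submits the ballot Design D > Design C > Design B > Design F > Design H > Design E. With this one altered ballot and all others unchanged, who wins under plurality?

Design F

First-place totals with the altered ballot: Design E 0, Design C 0, Design D 10, Design H 13, Design F 16, Design B 9.
The winner is unchanged: still Design F.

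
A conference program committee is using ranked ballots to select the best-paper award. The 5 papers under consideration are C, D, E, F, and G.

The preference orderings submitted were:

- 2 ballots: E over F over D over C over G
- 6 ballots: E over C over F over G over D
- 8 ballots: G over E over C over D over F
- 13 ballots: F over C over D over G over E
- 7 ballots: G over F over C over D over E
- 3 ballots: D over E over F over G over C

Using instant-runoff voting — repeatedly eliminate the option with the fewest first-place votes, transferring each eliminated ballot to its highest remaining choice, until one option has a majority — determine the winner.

Round 1: G 15, F 13, E 8, D 3, C 0. C has the fewest and is eliminated.
Round 2: G 15, F 13, E 8, D 3. D has the fewest and is eliminated.
Round 3: G 15, F 13, E 11. E has the fewest and is eliminated.
Round 4: F 24, G 15. F has a majority.

F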